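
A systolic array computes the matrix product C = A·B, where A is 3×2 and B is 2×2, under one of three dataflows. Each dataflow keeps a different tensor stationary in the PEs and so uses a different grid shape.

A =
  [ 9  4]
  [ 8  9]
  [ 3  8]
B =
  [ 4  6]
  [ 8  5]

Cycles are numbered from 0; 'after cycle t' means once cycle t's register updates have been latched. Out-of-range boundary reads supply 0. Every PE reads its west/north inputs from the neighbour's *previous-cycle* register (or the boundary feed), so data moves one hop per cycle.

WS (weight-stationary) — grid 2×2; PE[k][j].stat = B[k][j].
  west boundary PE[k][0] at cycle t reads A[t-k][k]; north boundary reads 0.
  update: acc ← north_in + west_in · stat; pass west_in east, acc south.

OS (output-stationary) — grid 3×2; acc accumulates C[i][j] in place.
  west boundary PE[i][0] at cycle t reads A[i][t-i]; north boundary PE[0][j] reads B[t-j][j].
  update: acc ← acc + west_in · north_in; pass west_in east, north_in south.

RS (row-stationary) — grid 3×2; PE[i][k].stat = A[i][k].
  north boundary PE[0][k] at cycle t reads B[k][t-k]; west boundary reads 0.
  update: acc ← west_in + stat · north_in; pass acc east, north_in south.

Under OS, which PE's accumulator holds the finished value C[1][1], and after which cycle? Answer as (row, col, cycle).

(row, col, cycle) = (1, 1, 3)

OS: C[1][1] accumulates in PE[1][1]:
  0: (1,1).acc=0  regs=<0,0>
  1: (1,1).acc=0  regs=<0,0>
  2: (1,1).acc=48  regs=<8,6>
  3: (1,1).acc=93  regs=<9,5>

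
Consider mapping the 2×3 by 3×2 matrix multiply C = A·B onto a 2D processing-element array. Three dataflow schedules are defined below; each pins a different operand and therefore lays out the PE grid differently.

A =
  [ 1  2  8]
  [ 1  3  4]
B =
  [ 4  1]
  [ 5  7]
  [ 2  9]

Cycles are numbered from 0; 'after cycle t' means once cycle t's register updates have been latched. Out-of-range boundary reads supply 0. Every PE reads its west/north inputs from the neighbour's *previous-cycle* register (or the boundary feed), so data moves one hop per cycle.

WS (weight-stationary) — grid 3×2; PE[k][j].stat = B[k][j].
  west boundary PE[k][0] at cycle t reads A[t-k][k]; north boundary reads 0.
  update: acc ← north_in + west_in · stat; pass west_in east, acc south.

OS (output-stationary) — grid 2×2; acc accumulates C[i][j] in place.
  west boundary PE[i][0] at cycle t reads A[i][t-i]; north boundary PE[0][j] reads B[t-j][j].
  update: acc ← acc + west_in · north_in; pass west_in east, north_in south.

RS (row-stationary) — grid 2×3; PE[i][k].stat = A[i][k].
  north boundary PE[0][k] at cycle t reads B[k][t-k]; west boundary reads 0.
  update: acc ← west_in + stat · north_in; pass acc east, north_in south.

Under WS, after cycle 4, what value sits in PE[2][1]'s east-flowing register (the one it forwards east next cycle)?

WS (3×2). Following PE[2][1] plus its west/north inputs:
  @0  [1,1]  acc 0  |  →0  ↓0
  @0  [2,0]  acc 0  |  →0  ↓0
  @0  [2,1]  acc 0  |  →0  ↓0
  @1  [1,1]  acc 0  |  →0  ↓0
  @1  [2,0]  acc 0  |  →0  ↓0
  @1  [2,1]  acc 0  |  →0  ↓0
  @2  [1,1]  acc 15  |  →2  ↓15
  @2  [2,0]  acc 30  |  →8  ↓30
  @2  [2,1]  acc 0  |  →0  ↓0
  @3  [1,1]  acc 22  |  →3  ↓22
  @3  [2,0]  acc 27  |  →4  ↓27
  @3  [2,1]  acc 87  |  →8  ↓87
  @4  [1,1]  acc 0  |  →0  ↓0
  @4  [2,0]  acc 0  |  →0  ↓0
  @4  [2,1]  acc 58  |  →4  ↓58

register = 4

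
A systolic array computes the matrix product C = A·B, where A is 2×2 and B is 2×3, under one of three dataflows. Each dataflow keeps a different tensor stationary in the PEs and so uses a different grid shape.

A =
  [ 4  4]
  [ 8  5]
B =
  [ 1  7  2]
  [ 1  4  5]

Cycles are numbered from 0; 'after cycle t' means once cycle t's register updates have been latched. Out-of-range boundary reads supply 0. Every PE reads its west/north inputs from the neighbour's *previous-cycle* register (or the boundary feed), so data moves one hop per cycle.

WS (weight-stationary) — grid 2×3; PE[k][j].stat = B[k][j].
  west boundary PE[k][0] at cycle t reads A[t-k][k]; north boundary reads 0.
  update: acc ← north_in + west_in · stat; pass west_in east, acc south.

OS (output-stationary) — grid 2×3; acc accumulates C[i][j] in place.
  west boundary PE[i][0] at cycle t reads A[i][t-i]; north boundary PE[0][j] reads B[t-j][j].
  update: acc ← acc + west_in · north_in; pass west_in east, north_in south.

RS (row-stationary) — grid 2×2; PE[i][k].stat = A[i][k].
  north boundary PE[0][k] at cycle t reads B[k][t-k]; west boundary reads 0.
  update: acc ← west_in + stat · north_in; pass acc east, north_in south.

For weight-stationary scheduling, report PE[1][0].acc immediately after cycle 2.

PE[1][0].acc = 13

Tracing WS — 2×3 array, target PE[1][0]:
  c0 r0c0: 4 / 4 / 4
  c0 r1c0: 0 / 0 / 0
  c1 r0c0: 8 / 8 / 8
  c1 r1c0: 8 / 4 / 8
  c2 r0c0: 0 / 0 / 0
  c2 r1c0: 13 / 5 / 13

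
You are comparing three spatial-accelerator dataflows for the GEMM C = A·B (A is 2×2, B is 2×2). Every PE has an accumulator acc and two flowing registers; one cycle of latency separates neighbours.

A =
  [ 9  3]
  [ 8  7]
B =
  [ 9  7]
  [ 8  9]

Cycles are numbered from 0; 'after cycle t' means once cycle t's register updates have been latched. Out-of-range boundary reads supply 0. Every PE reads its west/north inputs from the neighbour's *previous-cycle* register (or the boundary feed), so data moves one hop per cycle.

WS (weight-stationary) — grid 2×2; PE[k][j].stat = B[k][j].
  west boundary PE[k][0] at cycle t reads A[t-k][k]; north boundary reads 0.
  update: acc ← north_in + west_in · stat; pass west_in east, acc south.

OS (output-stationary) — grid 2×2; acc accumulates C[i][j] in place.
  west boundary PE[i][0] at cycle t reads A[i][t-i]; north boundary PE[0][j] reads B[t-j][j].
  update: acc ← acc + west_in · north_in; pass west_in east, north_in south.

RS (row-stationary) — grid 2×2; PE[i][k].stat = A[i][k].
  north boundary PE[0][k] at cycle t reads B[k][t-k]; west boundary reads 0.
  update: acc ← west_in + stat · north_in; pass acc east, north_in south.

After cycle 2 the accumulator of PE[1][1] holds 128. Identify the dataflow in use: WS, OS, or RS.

dataflow = RS

Under WS (2×2), PE[1][1]:
  c0 r1c1: 0 / 0 / 0
  c1 r1c1: 0 / 0 / 0
  c2 r1c1: 90 / 3 / 90
Under OS (2×2), PE[1][1]:
  c0 r1c1: 0 / 0 / 0
  c1 r1c1: 0 / 0 / 0
  c2 r1c1: 56 / 8 / 7
Under RS (2×2), PE[1][1]:
  c0 r1c1: 0 / 0 / 0
  c1 r1c1: 0 / 0 / 0
  c2 r1c1: 128 / 128 / 8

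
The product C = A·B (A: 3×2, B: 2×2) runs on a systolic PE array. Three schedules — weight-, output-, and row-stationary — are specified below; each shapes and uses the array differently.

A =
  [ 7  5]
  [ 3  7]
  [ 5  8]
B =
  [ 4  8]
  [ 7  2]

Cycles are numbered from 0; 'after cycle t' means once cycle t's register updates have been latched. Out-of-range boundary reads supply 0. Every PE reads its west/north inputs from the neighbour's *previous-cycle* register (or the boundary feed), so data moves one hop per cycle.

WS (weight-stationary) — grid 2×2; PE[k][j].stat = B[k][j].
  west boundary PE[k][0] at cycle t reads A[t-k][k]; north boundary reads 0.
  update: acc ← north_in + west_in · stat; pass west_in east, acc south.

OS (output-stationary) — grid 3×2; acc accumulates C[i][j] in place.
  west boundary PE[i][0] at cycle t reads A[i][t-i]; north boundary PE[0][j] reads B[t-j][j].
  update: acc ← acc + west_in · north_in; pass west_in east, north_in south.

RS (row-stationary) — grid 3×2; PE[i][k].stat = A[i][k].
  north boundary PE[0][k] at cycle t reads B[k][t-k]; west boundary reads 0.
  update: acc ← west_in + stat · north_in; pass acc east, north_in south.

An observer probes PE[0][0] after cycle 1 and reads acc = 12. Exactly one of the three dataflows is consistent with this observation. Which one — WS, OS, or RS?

dataflow = WS

WS [2×2] PE[0][0] across cycles:
  t=0 PE[0][0]: acc=28 h=7 v=28
  t=1 PE[0][0]: acc=12 h=3 v=12
OS [3×2] PE[0][0] across cycles:
  t=0 PE[0][0]: acc=28 h=7 v=4
  t=1 PE[0][0]: acc=63 h=5 v=7
RS [3×2] PE[0][0] across cycles:
  t=0 PE[0][0]: acc=28 h=28 v=4
  t=1 PE[0][0]: acc=56 h=56 v=8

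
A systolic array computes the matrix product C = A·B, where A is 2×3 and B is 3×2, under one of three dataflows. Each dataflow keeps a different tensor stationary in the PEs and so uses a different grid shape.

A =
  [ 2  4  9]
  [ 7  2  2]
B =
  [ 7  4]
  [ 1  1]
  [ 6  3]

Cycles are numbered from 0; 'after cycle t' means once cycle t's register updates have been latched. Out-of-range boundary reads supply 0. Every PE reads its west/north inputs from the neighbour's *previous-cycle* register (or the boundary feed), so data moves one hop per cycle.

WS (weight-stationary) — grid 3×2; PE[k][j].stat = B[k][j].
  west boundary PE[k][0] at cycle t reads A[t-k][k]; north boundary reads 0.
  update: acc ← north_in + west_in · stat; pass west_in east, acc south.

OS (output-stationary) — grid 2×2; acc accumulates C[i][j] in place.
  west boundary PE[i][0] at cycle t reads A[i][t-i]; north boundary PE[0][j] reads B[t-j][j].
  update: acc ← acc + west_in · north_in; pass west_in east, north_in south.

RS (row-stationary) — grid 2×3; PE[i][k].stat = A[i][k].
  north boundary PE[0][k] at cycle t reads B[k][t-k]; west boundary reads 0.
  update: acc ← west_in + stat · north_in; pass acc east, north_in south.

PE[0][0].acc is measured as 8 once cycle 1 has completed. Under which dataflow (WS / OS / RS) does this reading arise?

dataflow = RS

WS [3×2] PE[0][0] across cycles:
  t=0 PE[0][0]: acc=14 h=2 v=14
  t=1 PE[0][0]: acc=49 h=7 v=49
OS [2×2] PE[0][0] across cycles:
  t=0 PE[0][0]: acc=14 h=2 v=7
  t=1 PE[0][0]: acc=18 h=4 v=1
RS [2×3] PE[0][0] across cycles:
  t=0 PE[0][0]: acc=14 h=14 v=7
  t=1 PE[0][0]: acc=8 h=8 v=4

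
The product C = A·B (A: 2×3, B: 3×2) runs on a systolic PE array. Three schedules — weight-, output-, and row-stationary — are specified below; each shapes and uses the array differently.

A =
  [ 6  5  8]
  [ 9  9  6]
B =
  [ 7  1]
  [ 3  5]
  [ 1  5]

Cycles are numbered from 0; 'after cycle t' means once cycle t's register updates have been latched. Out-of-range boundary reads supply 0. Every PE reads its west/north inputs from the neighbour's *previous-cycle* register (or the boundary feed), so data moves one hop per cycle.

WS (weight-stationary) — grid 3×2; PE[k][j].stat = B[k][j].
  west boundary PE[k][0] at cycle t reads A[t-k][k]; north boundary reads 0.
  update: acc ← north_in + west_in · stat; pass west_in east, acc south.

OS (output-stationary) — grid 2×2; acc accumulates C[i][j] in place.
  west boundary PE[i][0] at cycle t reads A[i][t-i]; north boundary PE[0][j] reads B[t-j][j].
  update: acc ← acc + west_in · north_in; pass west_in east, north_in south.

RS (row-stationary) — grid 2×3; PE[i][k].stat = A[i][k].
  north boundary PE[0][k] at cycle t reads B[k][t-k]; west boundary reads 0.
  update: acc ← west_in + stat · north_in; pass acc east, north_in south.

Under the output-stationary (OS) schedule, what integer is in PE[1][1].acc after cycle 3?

PE[1][1].acc = 54

Tracing OS — 2×2 array, target PE[1][1]:
  0: (0,1).acc=0  regs=<0,0>
  0: (1,0).acc=0  regs=<0,0>
  0: (1,1).acc=0  regs=<0,0>
  1: (0,1).acc=6  regs=<6,1>
  1: (1,0).acc=63  regs=<9,7>
  1: (1,1).acc=0  regs=<0,0>
  2: (0,1).acc=31  regs=<5,5>
  2: (1,0).acc=90  regs=<9,3>
  2: (1,1).acc=9  regs=<9,1>
  3: (0,1).acc=71  regs=<8,5>
  3: (1,0).acc=96  regs=<6,1>
  3: (1,1).acc=54  regs=<9,5>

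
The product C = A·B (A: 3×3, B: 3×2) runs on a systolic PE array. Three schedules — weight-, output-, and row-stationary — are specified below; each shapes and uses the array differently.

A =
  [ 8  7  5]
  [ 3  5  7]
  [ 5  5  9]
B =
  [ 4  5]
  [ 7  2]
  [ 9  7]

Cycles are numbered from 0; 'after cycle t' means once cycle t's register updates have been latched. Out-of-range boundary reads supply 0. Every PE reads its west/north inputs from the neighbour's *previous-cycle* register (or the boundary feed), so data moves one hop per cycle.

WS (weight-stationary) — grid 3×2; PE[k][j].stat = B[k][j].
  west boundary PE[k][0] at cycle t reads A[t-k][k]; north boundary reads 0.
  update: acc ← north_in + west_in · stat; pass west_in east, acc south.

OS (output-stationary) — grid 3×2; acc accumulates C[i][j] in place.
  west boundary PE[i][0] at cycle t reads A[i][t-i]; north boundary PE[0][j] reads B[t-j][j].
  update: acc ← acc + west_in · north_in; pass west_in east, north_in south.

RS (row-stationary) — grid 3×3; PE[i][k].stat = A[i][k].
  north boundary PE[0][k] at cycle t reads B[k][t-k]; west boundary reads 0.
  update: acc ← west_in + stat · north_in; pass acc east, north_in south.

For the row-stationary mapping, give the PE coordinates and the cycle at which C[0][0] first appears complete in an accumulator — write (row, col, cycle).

Under RS, C[0][0] lands at PE[0][2]:
  step 0 · PE0,2: acc=0; fwd→0 fwd↓0
  step 1 · PE0,2: acc=0; fwd→0 fwd↓0
  step 2 · PE0,2: acc=126; fwd→126 fwd↓9

(row, col, cycle) = (0, 2, 2)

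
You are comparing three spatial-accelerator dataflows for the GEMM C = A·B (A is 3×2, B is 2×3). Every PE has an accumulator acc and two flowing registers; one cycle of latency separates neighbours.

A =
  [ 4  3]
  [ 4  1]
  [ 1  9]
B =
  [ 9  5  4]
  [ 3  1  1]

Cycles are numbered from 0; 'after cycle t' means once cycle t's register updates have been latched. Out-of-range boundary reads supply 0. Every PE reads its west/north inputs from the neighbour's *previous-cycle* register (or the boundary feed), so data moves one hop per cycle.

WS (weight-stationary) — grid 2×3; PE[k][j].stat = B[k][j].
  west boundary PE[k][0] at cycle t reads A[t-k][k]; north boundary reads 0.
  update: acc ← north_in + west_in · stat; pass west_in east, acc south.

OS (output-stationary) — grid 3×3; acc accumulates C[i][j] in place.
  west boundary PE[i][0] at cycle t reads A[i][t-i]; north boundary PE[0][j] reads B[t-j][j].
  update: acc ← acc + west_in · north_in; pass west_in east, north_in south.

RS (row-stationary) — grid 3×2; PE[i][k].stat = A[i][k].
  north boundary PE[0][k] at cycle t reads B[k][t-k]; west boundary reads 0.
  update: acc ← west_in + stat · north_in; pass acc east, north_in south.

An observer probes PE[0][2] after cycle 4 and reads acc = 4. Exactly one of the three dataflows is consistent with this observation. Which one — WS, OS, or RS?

WS [2×3] PE[0][2] across cycles:
  [0] (0,2) acc=0 (h:0 v:0)
  [1] (0,2) acc=0 (h:0 v:0)
  [2] (0,2) acc=16 (h:4 v:16)
  [3] (0,2) acc=16 (h:4 v:16)
  [4] (0,2) acc=4 (h:1 v:4)
OS [3×3] PE[0][2] across cycles:
  [0] (0,2) acc=0 (h:0 v:0)
  [1] (0,2) acc=0 (h:0 v:0)
  [2] (0,2) acc=16 (h:4 v:4)
  [3] (0,2) acc=19 (h:3 v:1)
  [4] (0,2) acc=19 (h:0 v:0)
— RS: 3×2 array has no PE[0][2].

dataflow = WS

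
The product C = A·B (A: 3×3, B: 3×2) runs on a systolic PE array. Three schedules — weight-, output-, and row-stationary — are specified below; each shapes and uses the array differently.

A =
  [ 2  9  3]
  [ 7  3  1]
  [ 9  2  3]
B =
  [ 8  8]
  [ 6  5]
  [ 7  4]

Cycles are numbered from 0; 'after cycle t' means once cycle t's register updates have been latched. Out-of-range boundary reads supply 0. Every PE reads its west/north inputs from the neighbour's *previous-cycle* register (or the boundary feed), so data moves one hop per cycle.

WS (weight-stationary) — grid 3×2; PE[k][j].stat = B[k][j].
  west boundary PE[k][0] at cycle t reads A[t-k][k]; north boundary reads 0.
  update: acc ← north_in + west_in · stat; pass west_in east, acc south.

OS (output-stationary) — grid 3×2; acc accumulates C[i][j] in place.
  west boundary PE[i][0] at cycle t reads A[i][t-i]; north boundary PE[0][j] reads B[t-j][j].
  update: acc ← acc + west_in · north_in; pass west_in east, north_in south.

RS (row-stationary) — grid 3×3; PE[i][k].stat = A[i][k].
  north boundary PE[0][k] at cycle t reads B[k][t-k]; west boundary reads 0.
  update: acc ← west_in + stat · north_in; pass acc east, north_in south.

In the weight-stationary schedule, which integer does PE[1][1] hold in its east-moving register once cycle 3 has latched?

register = 3

WS on a 3×2 grid — tracing PE[1][1] and its feeders:
  @0  [0,1]  acc 0  |  →0  ↓0
  @0  [1,0]  acc 0  |  →0  ↓0
  @0  [1,1]  acc 0  |  →0  ↓0
  @1  [0,1]  acc 16  |  →2  ↓16
  @1  [1,0]  acc 70  |  →9  ↓70
  @1  [1,1]  acc 0  |  →0  ↓0
  @2  [0,1]  acc 56  |  →7  ↓56
  @2  [1,0]  acc 74  |  →3  ↓74
  @2  [1,1]  acc 61  |  →9  ↓61
  @3  [0,1]  acc 72  |  →9  ↓72
  @3  [1,0]  acc 84  |  →2  ↓84
  @3  [1,1]  acc 71  |  →3  ↓71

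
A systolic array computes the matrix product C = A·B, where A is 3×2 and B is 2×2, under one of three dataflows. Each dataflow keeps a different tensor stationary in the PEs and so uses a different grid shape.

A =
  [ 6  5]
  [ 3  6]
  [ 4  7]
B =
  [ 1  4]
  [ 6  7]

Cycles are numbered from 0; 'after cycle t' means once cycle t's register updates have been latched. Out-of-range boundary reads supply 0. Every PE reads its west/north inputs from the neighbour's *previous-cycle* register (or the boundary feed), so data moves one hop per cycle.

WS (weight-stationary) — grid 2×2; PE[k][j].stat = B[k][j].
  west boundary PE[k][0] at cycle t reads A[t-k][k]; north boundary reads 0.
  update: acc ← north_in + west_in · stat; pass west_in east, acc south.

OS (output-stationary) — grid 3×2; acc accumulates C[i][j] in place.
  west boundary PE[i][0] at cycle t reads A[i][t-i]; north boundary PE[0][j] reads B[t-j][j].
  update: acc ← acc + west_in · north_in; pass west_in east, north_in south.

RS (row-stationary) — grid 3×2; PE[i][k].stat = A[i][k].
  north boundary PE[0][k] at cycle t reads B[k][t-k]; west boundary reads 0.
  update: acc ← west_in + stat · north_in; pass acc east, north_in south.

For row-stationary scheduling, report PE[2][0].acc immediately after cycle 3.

PE[2][0].acc = 16

Tracing RS — 3×2 array, target PE[2][0]:
  c0 r1c0: 0 / 0 / 0
  c0 r2c0: 0 / 0 / 0
  c1 r1c0: 3 / 3 / 1
  c1 r2c0: 0 / 0 / 0
  c2 r1c0: 12 / 12 / 4
  c2 r2c0: 4 / 4 / 1
  c3 r1c0: 0 / 0 / 0
  c3 r2c0: 16 / 16 / 4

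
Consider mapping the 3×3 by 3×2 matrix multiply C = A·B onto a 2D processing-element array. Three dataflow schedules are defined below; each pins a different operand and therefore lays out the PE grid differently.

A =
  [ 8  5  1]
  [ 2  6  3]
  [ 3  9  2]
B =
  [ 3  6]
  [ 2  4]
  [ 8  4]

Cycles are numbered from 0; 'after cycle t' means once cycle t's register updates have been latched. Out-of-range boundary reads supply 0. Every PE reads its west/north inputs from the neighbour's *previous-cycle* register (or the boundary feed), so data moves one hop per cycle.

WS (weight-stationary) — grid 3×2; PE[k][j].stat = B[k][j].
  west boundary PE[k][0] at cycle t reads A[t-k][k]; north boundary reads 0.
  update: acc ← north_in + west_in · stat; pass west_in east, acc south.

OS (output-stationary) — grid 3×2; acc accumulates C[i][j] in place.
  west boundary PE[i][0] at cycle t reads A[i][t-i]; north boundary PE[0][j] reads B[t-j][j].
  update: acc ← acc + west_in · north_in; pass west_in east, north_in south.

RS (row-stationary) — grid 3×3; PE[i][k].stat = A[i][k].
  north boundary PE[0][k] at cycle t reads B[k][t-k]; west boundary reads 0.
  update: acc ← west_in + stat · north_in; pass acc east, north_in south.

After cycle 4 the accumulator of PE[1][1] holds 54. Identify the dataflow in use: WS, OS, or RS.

— WS: 3×2; PE[1][1] trace:
  cycle 0: PE[1][1] → acc 0, east 0, south 0
  cycle 1: PE[1][1] → acc 0, east 0, south 0
  cycle 2: PE[1][1] → acc 68, east 5, south 68
  cycle 3: PE[1][1] → acc 36, east 6, south 36
  cycle 4: PE[1][1] → acc 54, east 9, south 54
— OS: 3×2; PE[1][1] trace:
  cycle 0: PE[1][1] → acc 0, east 0, south 0
  cycle 1: PE[1][1] → acc 0, east 0, south 0
  cycle 2: PE[1][1] → acc 12, east 2, south 6
  cycle 3: PE[1][1] → acc 36, east 6, south 4
  cycle 4: PE[1][1] → acc 48, east 3, south 4
— RS: 3×3; PE[1][1] trace:
  cycle 0: PE[1][1] → acc 0, east 0, south 0
  cycle 1: PE[1][1] → acc 0, east 0, south 0
  cycle 2: PE[1][1] → acc 18, east 18, south 2
  cycle 3: PE[1][1] → acc 36, east 36, south 4
  cycle 4: PE[1][1] → acc 0, east 0, south 0

dataflow = WS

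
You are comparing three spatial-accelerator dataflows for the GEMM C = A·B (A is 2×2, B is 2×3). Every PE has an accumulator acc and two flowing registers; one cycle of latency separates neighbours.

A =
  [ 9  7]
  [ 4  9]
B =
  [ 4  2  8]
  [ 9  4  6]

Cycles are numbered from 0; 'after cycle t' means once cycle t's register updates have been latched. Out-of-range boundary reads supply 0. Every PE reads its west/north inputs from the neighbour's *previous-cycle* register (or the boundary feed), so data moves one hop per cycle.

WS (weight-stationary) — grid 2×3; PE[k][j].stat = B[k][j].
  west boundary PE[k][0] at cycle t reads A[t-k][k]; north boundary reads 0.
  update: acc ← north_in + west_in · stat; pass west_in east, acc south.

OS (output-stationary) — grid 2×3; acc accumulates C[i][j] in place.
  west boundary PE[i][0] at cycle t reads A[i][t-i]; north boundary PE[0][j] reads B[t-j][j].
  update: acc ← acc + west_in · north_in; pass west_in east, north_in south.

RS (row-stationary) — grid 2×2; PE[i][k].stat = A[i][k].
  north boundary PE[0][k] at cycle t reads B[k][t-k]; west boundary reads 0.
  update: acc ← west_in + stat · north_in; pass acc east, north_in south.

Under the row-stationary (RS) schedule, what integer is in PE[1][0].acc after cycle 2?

PE[1][0].acc = 8

Tracing RS — 2×2 array, target PE[1][0]:
  [0] (0,0) acc=36 (h:36 v:4)
  [0] (1,0) acc=0 (h:0 v:0)
  [1] (0,0) acc=18 (h:18 v:2)
  [1] (1,0) acc=16 (h:16 v:4)
  [2] (0,0) acc=72 (h:72 v:8)
  [2] (1,0) acc=8 (h:8 v:2)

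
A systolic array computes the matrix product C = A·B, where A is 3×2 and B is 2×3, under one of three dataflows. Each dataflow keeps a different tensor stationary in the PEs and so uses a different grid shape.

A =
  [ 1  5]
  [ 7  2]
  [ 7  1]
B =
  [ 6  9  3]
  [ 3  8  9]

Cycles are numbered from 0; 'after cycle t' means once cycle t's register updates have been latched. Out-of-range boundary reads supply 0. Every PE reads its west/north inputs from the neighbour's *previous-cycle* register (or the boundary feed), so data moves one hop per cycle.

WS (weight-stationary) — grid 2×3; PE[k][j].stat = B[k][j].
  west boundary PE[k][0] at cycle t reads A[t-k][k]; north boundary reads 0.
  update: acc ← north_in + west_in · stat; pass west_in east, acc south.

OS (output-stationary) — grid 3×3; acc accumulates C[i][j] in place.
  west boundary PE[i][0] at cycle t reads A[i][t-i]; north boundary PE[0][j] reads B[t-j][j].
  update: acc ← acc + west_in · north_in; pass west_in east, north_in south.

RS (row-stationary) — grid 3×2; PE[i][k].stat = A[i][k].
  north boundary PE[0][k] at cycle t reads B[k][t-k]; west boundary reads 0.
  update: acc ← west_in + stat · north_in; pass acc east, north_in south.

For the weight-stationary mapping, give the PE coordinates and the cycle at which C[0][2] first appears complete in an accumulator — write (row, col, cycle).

Under WS, C[0][2] lands at PE[1][2]:
  @0  [1,2]  acc 0  |  →0  ↓0
  @1  [1,2]  acc 0  |  →0  ↓0
  @2  [1,2]  acc 0  |  →0  ↓0
  @3  [1,2]  acc 48  |  →5  ↓48

(row, col, cycle) = (1, 2, 3)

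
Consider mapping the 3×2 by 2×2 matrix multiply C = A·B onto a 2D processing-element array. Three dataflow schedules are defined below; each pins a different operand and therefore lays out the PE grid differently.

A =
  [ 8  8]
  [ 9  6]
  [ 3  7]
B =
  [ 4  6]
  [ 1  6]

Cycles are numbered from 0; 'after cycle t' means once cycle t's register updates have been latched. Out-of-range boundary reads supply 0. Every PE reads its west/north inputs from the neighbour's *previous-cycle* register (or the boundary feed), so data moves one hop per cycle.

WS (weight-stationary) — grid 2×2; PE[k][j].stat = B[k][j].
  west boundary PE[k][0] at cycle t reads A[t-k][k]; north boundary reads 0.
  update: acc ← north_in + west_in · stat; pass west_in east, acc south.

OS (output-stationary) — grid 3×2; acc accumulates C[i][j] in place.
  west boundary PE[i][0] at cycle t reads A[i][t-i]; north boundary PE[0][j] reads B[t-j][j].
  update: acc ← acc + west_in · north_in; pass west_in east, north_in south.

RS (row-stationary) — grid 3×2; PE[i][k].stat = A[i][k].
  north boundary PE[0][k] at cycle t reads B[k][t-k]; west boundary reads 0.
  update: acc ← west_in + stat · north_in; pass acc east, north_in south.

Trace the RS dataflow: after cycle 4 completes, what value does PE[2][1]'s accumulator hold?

PE[2][1].acc = 60

RS 3×2: PE[2][1] cycle-by-cycle (with neighbour feeds):
  [0] (1,1) acc=0 (h:0 v:0)
  [0] (2,0) acc=0 (h:0 v:0)
  [0] (2,1) acc=0 (h:0 v:0)
  [1] (1,1) acc=0 (h:0 v:0)
  [1] (2,0) acc=0 (h:0 v:0)
  [1] (2,1) acc=0 (h:0 v:0)
  [2] (1,1) acc=42 (h:42 v:1)
  [2] (2,0) acc=12 (h:12 v:4)
  [2] (2,1) acc=0 (h:0 v:0)
  [3] (1,1) acc=90 (h:90 v:6)
  [3] (2,0) acc=18 (h:18 v:6)
  [3] (2,1) acc=19 (h:19 v:1)
  [4] (1,1) acc=0 (h:0 v:0)
  [4] (2,0) acc=0 (h:0 v:0)
  [4] (2,1) acc=60 (h:60 v:6)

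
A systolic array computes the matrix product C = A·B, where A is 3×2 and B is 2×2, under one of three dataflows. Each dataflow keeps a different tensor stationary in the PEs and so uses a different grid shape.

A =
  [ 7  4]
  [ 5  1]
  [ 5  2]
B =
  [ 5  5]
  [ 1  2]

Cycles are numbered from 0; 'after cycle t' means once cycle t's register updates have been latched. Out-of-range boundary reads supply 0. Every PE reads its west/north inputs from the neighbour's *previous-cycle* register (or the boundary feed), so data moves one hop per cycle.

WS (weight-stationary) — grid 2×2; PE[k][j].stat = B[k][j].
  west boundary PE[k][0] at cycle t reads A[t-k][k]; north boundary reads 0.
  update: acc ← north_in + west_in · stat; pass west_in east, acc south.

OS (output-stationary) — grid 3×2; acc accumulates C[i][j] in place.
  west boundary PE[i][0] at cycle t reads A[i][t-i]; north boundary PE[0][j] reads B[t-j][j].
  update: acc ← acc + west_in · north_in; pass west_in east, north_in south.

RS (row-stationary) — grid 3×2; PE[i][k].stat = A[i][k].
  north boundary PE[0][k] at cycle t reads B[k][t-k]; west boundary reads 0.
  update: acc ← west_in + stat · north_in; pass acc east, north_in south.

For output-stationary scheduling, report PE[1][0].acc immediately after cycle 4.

PE[1][0].acc = 26

Tracing OS — 3×2 array, target PE[1][0]:
  [0] (0,0) acc=35 (h:7 v:5)
  [0] (1,0) acc=0 (h:0 v:0)
  [1] (0,0) acc=39 (h:4 v:1)
  [1] (1,0) acc=25 (h:5 v:5)
  [2] (0,0) acc=39 (h:0 v:0)
  [2] (1,0) acc=26 (h:1 v:1)
  [3] (0,0) acc=39 (h:0 v:0)
  [3] (1,0) acc=26 (h:0 v:0)
  [4] (0,0) acc=39 (h:0 v:0)
  [4] (1,0) acc=26 (h:0 v:0)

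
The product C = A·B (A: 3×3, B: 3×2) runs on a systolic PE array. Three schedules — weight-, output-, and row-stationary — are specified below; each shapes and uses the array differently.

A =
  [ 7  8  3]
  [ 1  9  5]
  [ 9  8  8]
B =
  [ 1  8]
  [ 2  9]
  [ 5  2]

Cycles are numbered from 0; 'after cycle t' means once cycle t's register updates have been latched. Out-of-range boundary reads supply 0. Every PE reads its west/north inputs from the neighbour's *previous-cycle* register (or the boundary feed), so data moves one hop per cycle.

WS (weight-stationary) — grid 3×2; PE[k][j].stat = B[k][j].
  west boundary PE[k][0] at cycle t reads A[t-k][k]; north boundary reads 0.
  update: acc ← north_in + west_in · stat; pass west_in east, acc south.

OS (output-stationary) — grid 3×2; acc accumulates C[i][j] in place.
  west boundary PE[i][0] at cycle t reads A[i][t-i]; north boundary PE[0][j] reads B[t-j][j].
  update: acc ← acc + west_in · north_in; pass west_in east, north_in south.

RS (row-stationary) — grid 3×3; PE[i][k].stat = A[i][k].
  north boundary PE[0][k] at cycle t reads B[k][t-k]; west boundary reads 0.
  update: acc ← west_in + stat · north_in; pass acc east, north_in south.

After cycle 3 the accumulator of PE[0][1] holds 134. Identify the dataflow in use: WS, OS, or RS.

dataflow = OS

— WS: 3×2; PE[0][1] trace:
  cycle 0: PE[0][1] → acc 0, east 0, south 0
  cycle 1: PE[0][1] → acc 56, east 7, south 56
  cycle 2: PE[0][1] → acc 8, east 1, south 8
  cycle 3: PE[0][1] → acc 72, east 9, south 72
— OS: 3×2; PE[0][1] trace:
  cycle 0: PE[0][1] → acc 0, east 0, south 0
  cycle 1: PE[0][1] → acc 56, east 7, south 8
  cycle 2: PE[0][1] → acc 128, east 8, south 9
  cycle 3: PE[0][1] → acc 134, east 3, south 2
— RS: 3×3; PE[0][1] trace:
  cycle 0: PE[0][1] → acc 0, east 0, south 0
  cycle 1: PE[0][1] → acc 23, east 23, south 2
  cycle 2: PE[0][1] → acc 128, east 128, south 9
  cycle 3: PE[0][1] → acc 0, east 0, south 0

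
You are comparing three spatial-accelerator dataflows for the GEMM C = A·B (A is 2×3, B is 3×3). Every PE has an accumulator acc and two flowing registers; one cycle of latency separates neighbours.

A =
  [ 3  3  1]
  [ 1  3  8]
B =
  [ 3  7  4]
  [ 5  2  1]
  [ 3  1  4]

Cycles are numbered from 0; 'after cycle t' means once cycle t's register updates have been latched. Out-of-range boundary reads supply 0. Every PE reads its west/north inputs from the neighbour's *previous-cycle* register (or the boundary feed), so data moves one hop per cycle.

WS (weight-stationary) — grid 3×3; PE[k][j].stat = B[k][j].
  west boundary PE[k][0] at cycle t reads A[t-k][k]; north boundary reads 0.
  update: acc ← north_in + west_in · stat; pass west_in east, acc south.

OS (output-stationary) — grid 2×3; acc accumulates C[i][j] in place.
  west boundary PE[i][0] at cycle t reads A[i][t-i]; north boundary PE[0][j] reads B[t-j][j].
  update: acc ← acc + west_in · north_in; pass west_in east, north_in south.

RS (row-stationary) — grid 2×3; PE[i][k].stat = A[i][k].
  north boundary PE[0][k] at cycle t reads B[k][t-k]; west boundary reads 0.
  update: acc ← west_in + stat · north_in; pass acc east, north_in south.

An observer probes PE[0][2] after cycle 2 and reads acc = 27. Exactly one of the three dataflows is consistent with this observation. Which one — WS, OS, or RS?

dataflow = RS

WS [3×3] PE[0][2] across cycles:
  after 0 — PE[0][2] acc=0, pass-E 0, pass-S 0
  after 1 — PE[0][2] acc=0, pass-E 0, pass-S 0
  after 2 — PE[0][2] acc=12, pass-E 3, pass-S 12
OS [2×3] PE[0][2] across cycles:
  after 0 — PE[0][2] acc=0, pass-E 0, pass-S 0
  after 1 — PE[0][2] acc=0, pass-E 0, pass-S 0
  after 2 — PE[0][2] acc=12, pass-E 3, pass-S 4
RS [2×3] PE[0][2] across cycles:
  after 0 — PE[0][2] acc=0, pass-E 0, pass-S 0
  after 1 — PE[0][2] acc=0, pass-E 0, pass-S 0
  after 2 — PE[0][2] acc=27, pass-E 27, pass-S 3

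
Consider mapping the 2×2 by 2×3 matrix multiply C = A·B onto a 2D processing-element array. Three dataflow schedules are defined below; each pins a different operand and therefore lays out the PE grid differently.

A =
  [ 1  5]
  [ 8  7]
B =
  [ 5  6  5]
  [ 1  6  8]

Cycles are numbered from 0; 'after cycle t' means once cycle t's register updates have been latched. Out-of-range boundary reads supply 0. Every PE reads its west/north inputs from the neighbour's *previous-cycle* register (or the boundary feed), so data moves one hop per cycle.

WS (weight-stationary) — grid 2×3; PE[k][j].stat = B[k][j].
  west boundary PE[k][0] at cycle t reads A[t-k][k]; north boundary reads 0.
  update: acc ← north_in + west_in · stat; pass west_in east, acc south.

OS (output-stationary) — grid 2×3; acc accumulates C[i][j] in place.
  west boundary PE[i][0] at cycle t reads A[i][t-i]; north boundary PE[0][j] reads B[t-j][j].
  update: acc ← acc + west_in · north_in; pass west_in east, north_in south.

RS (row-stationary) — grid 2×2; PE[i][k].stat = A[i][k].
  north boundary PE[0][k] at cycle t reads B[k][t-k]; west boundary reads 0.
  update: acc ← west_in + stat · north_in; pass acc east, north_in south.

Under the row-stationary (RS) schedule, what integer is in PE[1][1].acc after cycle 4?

PE[1][1].acc = 96

RS 2×2: PE[1][1] cycle-by-cycle (with neighbour feeds):
  @0  [0,1]  acc 0  |  →0  ↓0
  @0  [1,0]  acc 0  |  →0  ↓0
  @0  [1,1]  acc 0  |  →0  ↓0
  @1  [0,1]  acc 10  |  →10  ↓1
  @1  [1,0]  acc 40  |  →40  ↓5
  @1  [1,1]  acc 0  |  →0  ↓0
  @2  [0,1]  acc 36  |  →36  ↓6
  @2  [1,0]  acc 48  |  →48  ↓6
  @2  [1,1]  acc 47  |  →47  ↓1
  @3  [0,1]  acc 45  |  →45  ↓8
  @3  [1,0]  acc 40  |  →40  ↓5
  @3  [1,1]  acc 90  |  →90  ↓6
  @4  [0,1]  acc 0  |  →0  ↓0
  @4  [1,0]  acc 0  |  →0  ↓0
  @4  [1,1]  acc 96  |  →96  ↓8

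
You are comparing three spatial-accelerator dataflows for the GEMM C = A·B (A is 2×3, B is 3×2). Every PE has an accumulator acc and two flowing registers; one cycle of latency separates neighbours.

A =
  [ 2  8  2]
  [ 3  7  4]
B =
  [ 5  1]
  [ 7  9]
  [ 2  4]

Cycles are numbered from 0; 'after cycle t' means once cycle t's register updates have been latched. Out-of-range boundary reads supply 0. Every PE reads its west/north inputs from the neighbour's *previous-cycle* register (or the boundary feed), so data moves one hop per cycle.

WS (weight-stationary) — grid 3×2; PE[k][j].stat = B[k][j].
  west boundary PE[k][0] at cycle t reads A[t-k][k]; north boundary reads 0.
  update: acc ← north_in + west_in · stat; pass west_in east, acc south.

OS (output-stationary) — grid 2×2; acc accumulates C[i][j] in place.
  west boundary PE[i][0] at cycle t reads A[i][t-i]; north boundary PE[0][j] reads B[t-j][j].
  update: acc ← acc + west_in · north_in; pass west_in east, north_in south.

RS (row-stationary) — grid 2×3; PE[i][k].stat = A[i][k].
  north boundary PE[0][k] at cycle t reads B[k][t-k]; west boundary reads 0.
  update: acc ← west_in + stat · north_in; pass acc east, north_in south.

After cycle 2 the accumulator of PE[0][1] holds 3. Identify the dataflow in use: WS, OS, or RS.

dataflow = WS

WS (3×2 grid), PE[0][1]:
  cycle 0: PE[0][1] → acc 0, east 0, south 0
  cycle 1: PE[0][1] → acc 2, east 2, south 2
  cycle 2: PE[0][1] → acc 3, east 3, south 3
OS (2×2 grid), PE[0][1]:
  cycle 0: PE[0][1] → acc 0, east 0, south 0
  cycle 1: PE[0][1] → acc 2, east 2, south 1
  cycle 2: PE[0][1] → acc 74, east 8, south 9
RS (2×3 grid), PE[0][1]:
  cycle 0: PE[0][1] → acc 0, east 0, south 0
  cycle 1: PE[0][1] → acc 66, east 66, south 7
  cycle 2: PE[0][1] → acc 74, east 74, south 9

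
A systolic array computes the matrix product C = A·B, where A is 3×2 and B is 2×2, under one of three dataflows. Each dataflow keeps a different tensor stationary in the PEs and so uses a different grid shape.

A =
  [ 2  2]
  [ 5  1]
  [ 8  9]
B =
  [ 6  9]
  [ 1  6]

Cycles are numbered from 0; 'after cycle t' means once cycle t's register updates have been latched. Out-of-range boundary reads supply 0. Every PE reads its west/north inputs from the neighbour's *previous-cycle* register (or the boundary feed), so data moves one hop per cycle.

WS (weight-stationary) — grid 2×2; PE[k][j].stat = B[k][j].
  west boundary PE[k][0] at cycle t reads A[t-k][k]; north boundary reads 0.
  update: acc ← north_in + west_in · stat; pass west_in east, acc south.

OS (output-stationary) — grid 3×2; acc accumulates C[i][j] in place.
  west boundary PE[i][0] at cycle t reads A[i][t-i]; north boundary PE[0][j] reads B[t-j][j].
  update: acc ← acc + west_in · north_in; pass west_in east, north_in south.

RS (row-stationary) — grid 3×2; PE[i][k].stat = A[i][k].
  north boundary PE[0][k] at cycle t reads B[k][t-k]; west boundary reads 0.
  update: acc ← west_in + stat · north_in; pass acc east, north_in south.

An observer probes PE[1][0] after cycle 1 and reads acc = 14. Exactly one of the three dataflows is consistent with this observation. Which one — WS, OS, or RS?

dataflow = WS

Under WS (2×2), PE[1][0]:
  after 0 — PE[1][0] acc=0, pass-E 0, pass-S 0
  after 1 — PE[1][0] acc=14, pass-E 2, pass-S 14
Under OS (3×2), PE[1][0]:
  after 0 — PE[1][0] acc=0, pass-E 0, pass-S 0
  after 1 — PE[1][0] acc=30, pass-E 5, pass-S 6
Under RS (3×2), PE[1][0]:
  after 0 — PE[1][0] acc=0, pass-E 0, pass-S 0
  after 1 — PE[1][0] acc=30, pass-E 30, pass-S 6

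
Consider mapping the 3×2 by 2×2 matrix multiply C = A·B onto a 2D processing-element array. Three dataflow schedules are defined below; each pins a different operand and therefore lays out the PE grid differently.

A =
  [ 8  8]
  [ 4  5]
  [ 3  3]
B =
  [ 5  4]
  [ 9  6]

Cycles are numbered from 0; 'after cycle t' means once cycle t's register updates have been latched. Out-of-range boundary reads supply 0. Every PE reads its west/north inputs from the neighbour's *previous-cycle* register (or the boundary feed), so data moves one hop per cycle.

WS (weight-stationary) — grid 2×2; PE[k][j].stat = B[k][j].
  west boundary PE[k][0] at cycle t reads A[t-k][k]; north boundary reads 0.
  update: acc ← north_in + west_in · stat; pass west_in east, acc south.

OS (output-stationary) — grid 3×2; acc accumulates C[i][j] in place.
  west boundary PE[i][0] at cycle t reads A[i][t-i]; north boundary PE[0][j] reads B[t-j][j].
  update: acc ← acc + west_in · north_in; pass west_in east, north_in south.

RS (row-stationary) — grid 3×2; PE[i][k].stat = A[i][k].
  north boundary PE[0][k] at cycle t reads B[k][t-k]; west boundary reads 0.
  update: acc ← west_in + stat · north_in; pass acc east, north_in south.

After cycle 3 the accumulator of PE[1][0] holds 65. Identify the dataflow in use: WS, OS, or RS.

dataflow = OS

WS (2×2 grid), PE[1][0]:
  step 0 · PE1,0: acc=0; fwd→0 fwd↓0
  step 1 · PE1,0: acc=112; fwd→8 fwd↓112
  step 2 · PE1,0: acc=65; fwd→5 fwd↓65
  step 3 · PE1,0: acc=42; fwd→3 fwd↓42
OS (3×2 grid), PE[1][0]:
  step 0 · PE1,0: acc=0; fwd→0 fwd↓0
  step 1 · PE1,0: acc=20; fwd→4 fwd↓5
  step 2 · PE1,0: acc=65; fwd→5 fwd↓9
  step 3 · PE1,0: acc=65; fwd→0 fwd↓0
RS (3×2 grid), PE[1][0]:
  step 0 · PE1,0: acc=0; fwd→0 fwd↓0
  step 1 · PE1,0: acc=20; fwd→20 fwd↓5
  step 2 · PE1,0: acc=16; fwd→16 fwd↓4
  step 3 · PE1,0: acc=0; fwd→0 fwd↓0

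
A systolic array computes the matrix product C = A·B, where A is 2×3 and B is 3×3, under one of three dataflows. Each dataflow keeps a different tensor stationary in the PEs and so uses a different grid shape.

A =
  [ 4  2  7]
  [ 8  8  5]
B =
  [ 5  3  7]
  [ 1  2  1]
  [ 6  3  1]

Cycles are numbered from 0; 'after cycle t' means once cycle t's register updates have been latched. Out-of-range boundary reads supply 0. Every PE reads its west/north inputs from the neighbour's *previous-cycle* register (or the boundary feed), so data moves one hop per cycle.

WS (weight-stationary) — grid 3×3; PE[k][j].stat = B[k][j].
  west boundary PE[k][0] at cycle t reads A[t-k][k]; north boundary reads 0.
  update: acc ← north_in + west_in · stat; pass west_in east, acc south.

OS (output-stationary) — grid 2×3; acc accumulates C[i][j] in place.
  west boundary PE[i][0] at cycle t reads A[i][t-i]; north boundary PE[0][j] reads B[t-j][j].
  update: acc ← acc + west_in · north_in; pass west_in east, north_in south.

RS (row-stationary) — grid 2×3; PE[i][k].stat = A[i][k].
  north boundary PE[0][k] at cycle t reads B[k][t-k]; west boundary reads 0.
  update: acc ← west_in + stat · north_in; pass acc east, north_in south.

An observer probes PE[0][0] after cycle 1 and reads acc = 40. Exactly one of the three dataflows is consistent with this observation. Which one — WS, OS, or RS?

— WS: 3×3; PE[0][0] trace:
  [0] (0,0) acc=20 (h:4 v:20)
  [1] (0,0) acc=40 (h:8 v:40)
— OS: 2×3; PE[0][0] trace:
  [0] (0,0) acc=20 (h:4 v:5)
  [1] (0,0) acc=22 (h:2 v:1)
— RS: 2×3; PE[0][0] trace:
  [0] (0,0) acc=20 (h:20 v:5)
  [1] (0,0) acc=12 (h:12 v:3)

dataflow = WS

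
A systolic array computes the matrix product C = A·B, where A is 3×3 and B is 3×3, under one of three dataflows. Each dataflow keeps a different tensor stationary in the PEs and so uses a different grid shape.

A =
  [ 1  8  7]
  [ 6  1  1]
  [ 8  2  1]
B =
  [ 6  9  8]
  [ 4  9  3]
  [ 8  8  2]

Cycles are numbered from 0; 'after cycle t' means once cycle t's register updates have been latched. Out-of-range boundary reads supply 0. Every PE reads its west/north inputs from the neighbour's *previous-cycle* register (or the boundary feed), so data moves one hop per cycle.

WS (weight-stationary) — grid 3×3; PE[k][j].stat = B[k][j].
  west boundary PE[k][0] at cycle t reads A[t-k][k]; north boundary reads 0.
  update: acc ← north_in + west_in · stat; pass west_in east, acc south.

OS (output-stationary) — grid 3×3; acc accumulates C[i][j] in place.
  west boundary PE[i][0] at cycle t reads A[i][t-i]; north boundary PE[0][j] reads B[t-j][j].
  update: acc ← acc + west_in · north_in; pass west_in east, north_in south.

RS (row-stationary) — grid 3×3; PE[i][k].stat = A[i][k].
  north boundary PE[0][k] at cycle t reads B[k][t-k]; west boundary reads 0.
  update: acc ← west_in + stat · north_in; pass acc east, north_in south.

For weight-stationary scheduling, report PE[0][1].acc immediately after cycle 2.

WS (3×3). Following PE[0][1] plus its west/north inputs:
  @0  [0,0]  acc 6  |  →1  ↓6
  @0  [0,1]  acc 0  |  →0  ↓0
  @1  [0,0]  acc 36  |  →6  ↓36
  @1  [0,1]  acc 9  |  →1  ↓9
  @2  [0,0]  acc 48  |  →8  ↓48
  @2  [0,1]  acc 54  |  →6  ↓54

PE[0][1].acc = 54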